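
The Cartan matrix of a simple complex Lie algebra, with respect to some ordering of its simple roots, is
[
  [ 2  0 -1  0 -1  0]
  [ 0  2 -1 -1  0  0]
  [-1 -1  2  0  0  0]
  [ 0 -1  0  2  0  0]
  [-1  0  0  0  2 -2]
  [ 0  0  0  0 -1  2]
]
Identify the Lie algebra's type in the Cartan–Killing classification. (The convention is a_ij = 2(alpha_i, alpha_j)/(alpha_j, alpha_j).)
B_6

The matrix has rank 6 with 2's on the diagonal. Reading the off-diagonal entries as Dynkin edges (a single edge where a_ij = a_ji = -1; a double or triple edge where a_ij * a_ji = 2 or 3), the diagram is a chain of 6 nodes with a double edge at one end; the terminal node there is the unique short simple root (B_6). One simple-root ordering that puts it in standard form is (alpha_4, alpha_2, alpha_3, alpha_1, alpha_5, alpha_6). So the algebra is type B_6, i.e. so(13).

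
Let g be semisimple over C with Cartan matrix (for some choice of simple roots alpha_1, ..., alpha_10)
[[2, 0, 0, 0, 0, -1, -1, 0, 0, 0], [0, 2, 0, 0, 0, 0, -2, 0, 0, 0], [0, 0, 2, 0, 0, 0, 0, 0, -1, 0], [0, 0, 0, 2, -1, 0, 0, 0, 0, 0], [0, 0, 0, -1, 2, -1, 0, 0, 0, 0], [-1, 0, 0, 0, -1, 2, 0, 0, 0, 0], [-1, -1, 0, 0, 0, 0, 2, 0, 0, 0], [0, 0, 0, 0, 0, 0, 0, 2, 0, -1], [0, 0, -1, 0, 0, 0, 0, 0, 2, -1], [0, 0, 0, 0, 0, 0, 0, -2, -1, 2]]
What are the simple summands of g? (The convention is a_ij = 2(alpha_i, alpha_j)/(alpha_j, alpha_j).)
The diagram associated to this matrix has two connected components: the simple roots {alpha_3, alpha_8, alpha_9, alpha_10} form a chain of 4 nodes with a double edge at one end; the terminal node there is the unique short simple root (B_4), and {alpha_1, alpha_2, alpha_4, alpha_5, alpha_6, alpha_7} form a chain of 6 nodes with a double edge at one end; the terminal node there is the unique long simple root (C_6). A semisimple Lie algebra decomposes uniquely as the direct sum of simple ideals, one per connected component of its Dynkin diagram, so g ≅ B_4 ⊕ C_6 (dimension 36 + 78 = 114).

B_4 ⊕ C_6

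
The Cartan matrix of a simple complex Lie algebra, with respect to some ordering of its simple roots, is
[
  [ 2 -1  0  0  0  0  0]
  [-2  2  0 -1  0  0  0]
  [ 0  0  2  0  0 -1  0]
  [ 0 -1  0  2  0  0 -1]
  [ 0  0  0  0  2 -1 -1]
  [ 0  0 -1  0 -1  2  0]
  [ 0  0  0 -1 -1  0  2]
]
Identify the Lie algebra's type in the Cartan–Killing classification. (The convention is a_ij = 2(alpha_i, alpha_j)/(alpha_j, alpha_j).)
B_7 (so(15))

The matrix has rank 7 with 2's on the diagonal. Reading the off-diagonal entries as Dynkin edges (a single edge where a_ij = a_ji = -1; a double or triple edge where a_ij * a_ji = 2 or 3), the diagram is a chain of 7 nodes with a double edge at one end; the terminal node there is the unique short simple root (B_7). One simple-root ordering that puts it in standard form is (alpha_3, alpha_6, alpha_5, alpha_7, alpha_4, alpha_2, alpha_1). So the algebra is type B_7, i.e. so(15).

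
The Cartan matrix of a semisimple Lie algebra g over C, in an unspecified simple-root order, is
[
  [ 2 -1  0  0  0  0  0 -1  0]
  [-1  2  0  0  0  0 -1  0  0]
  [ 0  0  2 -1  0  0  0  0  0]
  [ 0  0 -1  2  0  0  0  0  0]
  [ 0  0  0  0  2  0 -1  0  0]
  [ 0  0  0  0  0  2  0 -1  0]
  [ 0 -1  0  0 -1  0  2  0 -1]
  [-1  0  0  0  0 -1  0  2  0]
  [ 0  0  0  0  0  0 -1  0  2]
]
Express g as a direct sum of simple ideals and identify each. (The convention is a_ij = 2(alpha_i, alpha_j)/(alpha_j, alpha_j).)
A2 + D7

The diagram associated to this matrix has two connected components: the simple roots {alpha_3, alpha_4} form a chain of 2 nodes with single edges (A_2), and {alpha_1, alpha_2, alpha_5, alpha_6, alpha_7, alpha_8, alpha_9} form a chain of 5 nodes with a fork of two nodes at one end (D_7). A semisimple Lie algebra decomposes uniquely as the direct sum of simple ideals, one per connected component of its Dynkin diagram, so g ≅ A_2 ⊕ D_7 (dimension 8 + 91 = 99).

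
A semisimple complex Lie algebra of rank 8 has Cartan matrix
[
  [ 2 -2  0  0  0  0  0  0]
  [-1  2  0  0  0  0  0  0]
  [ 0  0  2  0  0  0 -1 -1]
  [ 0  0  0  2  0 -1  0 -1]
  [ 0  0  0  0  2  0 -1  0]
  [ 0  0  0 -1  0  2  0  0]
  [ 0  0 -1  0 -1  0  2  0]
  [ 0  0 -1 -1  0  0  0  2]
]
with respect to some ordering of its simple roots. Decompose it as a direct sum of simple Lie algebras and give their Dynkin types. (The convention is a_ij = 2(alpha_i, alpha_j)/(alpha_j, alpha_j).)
The diagram associated to this matrix has two connected components: the simple roots {alpha_3, alpha_4, alpha_5, alpha_6, alpha_7, alpha_8} form a chain of 6 nodes with single edges (A_6), and {alpha_1, alpha_2} form a chain of 2 nodes with a double edge at one end; the terminal node there is the unique short simple root (B_2). A semisimple Lie algebra decomposes uniquely as the direct sum of simple ideals, one per connected component of its Dynkin diagram, so g ≅ A_6 ⊕ B_2 (dimension 48 + 10 = 58).

A6 ⊕ B2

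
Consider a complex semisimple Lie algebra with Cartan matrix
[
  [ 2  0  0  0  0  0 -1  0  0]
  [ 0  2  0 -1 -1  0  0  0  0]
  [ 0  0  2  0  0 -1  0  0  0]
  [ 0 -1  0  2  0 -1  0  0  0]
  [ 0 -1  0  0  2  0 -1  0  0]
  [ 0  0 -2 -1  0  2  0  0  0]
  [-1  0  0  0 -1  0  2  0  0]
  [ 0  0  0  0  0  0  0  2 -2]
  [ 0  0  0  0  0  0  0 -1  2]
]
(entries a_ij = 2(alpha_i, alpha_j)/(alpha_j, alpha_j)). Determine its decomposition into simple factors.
B2 ⊕ B7

The diagram associated to this matrix has two connected components: the simple roots {alpha_8, alpha_9} form a chain of 2 nodes with a double edge at one end; the terminal node there is the unique short simple root (B_2), and {alpha_1, alpha_2, alpha_3, alpha_4, alpha_5, alpha_6, alpha_7} form a chain of 7 nodes with a double edge at one end; the terminal node there is the unique short simple root (B_7). A semisimple Lie algebra decomposes uniquely as the direct sum of simple ideals, one per connected component of its Dynkin diagram, so g ≅ B_2 ⊕ B_7 (dimension 10 + 105 = 115).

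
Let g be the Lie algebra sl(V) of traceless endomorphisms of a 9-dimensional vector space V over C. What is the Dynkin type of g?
This is sl(9), which has dimension 9^2 - 1 = 80 and rank 9 - 1 = 8 (a Cartan subalgebra is the diagonal traceless matrices). In the classification of classical Lie algebras, the special linear algebra sl(n+1) has type A_n; here n = 8, so the Dynkin diagram is a chain of 8 nodes with single edges (A_8). Hence the type is A_8.

A8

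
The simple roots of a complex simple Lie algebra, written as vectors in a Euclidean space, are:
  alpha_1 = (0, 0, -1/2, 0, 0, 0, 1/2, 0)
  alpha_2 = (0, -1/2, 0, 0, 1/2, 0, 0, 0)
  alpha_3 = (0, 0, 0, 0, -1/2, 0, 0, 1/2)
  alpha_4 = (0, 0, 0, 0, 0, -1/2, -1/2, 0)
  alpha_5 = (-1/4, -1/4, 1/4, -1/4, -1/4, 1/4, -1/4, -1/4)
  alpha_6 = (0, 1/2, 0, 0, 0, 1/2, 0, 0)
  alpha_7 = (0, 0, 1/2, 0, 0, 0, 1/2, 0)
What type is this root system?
type E_7

Compute the Cartan integers a_ij = 2(alpha_i, alpha_j)/(alpha_j, alpha_j); the resulting 7x7 Cartan matrix is
[[2, 0, 0, -1, -1, 0, 0], [0, 2, -1, 0, 0, -1, 0], [0, -1, 2, 0, 0, 0, 0], [-1, 0, 0, 2, 0, -1, -1], [-1, 0, 0, 0, 2, 0, 0], [0, -1, 0, -1, 0, 2, 0], [0, 0, 0, -1, 0, 0, 2]].
All simple roots have the same length, so the diagram is simply laced. The associated Dynkin diagram is a chain of 6 nodes with one extra node attached to the third node from one end (E_7), so the type is E_7.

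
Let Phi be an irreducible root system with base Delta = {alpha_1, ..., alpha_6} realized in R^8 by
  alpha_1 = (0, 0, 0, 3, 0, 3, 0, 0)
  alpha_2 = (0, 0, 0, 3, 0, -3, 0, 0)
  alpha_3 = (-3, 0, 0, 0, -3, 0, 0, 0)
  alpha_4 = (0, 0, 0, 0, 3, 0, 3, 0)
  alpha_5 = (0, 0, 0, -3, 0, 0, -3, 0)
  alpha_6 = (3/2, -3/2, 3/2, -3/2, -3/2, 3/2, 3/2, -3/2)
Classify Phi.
Compute the Cartan integers a_ij = 2(alpha_i, alpha_j)/(alpha_j, alpha_j); the resulting 6x6 Cartan matrix is
[[2, 0, 0, 0, -1, 0], [0, 2, 0, 0, -1, -1], [0, 0, 2, -1, 0, 0], [0, 0, -1, 2, -1, 0], [-1, -1, 0, -1, 2, 0], [0, -1, 0, 0, 0, 2]].
All simple roots have the same length, so the diagram is simply laced. The associated Dynkin diagram is a chain of 5 nodes with one extra node attached to the third node from one end (E_6), so the type is E_6.

type E_6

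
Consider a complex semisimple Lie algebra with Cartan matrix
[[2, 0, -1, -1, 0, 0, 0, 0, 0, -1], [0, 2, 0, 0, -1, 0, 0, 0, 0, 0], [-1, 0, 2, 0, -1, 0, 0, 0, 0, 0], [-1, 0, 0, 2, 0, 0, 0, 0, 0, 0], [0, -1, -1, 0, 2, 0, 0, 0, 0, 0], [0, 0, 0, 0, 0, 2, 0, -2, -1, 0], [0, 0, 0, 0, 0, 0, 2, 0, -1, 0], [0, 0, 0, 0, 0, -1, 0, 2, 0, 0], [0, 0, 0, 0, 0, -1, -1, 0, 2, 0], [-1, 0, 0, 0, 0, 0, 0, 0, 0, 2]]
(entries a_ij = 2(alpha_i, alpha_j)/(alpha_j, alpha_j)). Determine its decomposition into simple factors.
B4 ⊕ D6

The diagram associated to this matrix has two connected components: the simple roots {alpha_6, alpha_7, alpha_8, alpha_9} form a chain of 4 nodes with a double edge at one end; the terminal node there is the unique short simple root (B_4), and {alpha_1, alpha_2, alpha_3, alpha_4, alpha_5, alpha_10} form a chain of 4 nodes with a fork of two nodes at one end (D_6). A semisimple Lie algebra decomposes uniquely as the direct sum of simple ideals, one per connected component of its Dynkin diagram, so g ≅ B_4 ⊕ D_6 (dimension 36 + 66 = 102).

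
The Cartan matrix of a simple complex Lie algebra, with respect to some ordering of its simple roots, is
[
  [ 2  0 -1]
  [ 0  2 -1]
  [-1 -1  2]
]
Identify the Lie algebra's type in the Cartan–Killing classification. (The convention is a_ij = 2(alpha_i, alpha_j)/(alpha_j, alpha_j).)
The matrix has rank 3 with 2's on the diagonal. Reading the off-diagonal entries as Dynkin edges (a single edge where a_ij = a_ji = -1; a double or triple edge where a_ij * a_ji = 2 or 3), the diagram is a chain of 3 nodes with single edges (A_3). One simple-root ordering that puts it in standard form is (alpha_1, alpha_3, alpha_2). So the algebra is type A_3, i.e. sl(4).

A3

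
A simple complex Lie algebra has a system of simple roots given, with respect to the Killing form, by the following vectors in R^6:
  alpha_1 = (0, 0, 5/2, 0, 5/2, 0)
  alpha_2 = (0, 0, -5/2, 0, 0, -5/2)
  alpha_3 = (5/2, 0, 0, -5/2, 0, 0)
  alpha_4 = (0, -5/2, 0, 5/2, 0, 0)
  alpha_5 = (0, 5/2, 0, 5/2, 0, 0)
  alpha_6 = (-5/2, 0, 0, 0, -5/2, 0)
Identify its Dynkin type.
D6

Compute the Cartan integers a_ij = 2(alpha_i, alpha_j)/(alpha_j, alpha_j); the resulting 6x6 Cartan matrix is
[[2, -1, 0, 0, 0, -1], [-1, 2, 0, 0, 0, 0], [0, 0, 2, -1, -1, -1], [0, 0, -1, 2, 0, 0], [0, 0, -1, 0, 2, 0], [-1, 0, -1, 0, 0, 2]].
All simple roots have the same length, so the diagram is simply laced. The associated Dynkin diagram is a chain of 4 nodes with a fork of two nodes at one end (D_6), so the type is D_6 (the algebra so(12)).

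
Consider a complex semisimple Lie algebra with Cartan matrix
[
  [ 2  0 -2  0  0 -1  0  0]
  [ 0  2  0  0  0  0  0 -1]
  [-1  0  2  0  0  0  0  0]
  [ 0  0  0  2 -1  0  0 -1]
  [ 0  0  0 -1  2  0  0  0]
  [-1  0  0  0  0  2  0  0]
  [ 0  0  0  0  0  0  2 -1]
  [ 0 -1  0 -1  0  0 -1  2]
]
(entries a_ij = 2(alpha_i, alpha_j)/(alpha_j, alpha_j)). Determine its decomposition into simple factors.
B_3 (so(7)) ⊕ D_5 (so(10))

The diagram associated to this matrix has two connected components: the simple roots {alpha_1, alpha_3, alpha_6} form a chain of 3 nodes with a double edge at one end; the terminal node there is the unique short simple root (B_3), and {alpha_2, alpha_4, alpha_5, alpha_7, alpha_8} form a chain of 3 nodes with a fork of two nodes at one end (D_5). A semisimple Lie algebra decomposes uniquely as the direct sum of simple ideals, one per connected component of its Dynkin diagram, so g ≅ B_3 ⊕ D_5 (dimension 21 + 45 = 66).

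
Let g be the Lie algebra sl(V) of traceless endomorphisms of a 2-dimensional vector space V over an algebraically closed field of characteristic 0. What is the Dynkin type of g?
This is sl(2), which has dimension 2^2 - 1 = 3 and rank 2 - 1 = 1 (a Cartan subalgebra is the diagonal traceless matrices). In the classification of classical Lie algebras, the special linear algebra sl(n+1) has type A_n; here n = 1, so the Dynkin diagram is a chain of 1 nodes with single edges (A_1). Hence the type is A_1.

type A_1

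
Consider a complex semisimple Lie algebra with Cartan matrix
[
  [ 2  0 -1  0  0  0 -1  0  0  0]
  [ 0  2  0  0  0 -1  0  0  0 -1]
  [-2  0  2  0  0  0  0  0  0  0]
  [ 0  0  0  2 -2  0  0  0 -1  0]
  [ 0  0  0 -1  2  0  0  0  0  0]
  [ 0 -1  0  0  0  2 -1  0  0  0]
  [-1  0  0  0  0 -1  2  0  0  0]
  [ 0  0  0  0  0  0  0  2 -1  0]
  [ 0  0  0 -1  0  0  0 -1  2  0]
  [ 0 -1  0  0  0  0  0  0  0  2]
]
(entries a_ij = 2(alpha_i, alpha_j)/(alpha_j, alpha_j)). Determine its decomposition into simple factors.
B_4 + C_6

The diagram associated to this matrix has two connected components: the simple roots {alpha_4, alpha_5, alpha_8, alpha_9} form a chain of 4 nodes with a double edge at one end; the terminal node there is the unique short simple root (B_4), and {alpha_1, alpha_2, alpha_3, alpha_6, alpha_7, alpha_10} form a chain of 6 nodes with a double edge at one end; the terminal node there is the unique long simple root (C_6). A semisimple Lie algebra decomposes uniquely as the direct sum of simple ideals, one per connected component of its Dynkin diagram, so g ≅ B_4 ⊕ C_6 (dimension 36 + 78 = 114).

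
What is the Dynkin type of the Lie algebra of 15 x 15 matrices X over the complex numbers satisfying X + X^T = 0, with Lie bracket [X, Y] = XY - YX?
B_7

This is so(15) with 15 odd, which has dimension 15(15-1)/2 = 105 and rank (15-1)/2 = 7. In the classification of classical Lie algebras, the orthogonal algebra so(2n+1) in an odd number of variables has type B_n; here n = 7, so the Dynkin diagram is a chain of 7 nodes with a double edge at one end; the terminal node there is the unique short simple root (B_7). Hence the type is B_7.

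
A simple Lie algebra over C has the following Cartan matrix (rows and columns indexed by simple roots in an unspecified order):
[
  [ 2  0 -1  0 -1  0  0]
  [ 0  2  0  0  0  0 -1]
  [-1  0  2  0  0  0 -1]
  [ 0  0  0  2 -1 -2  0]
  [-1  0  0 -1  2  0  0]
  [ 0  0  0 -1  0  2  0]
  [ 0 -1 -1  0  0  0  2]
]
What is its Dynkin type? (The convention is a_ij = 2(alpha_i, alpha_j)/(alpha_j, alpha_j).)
The matrix has rank 7 with 2's on the diagonal. Reading the off-diagonal entries as Dynkin edges (a single edge where a_ij = a_ji = -1; a double or triple edge where a_ij * a_ji = 2 or 3), the diagram is a chain of 7 nodes with a double edge at one end; the terminal node there is the unique short simple root (B_7). One simple-root ordering that puts it in standard form is (alpha_2, alpha_7, alpha_3, alpha_1, alpha_5, alpha_4, alpha_6). So the algebra is type B_7, i.e. so(15).

B_7 (so(15))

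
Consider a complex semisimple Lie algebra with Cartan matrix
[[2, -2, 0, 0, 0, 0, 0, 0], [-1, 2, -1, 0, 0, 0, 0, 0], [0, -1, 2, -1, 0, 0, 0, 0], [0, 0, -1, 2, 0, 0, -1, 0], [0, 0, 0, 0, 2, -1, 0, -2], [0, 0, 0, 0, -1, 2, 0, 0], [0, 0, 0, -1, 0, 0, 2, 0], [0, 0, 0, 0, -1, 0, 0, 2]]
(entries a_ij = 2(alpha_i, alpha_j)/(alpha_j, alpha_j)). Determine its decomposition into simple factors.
The diagram associated to this matrix has two connected components: the simple roots {alpha_5, alpha_6, alpha_8} form a chain of 3 nodes with a double edge at one end; the terminal node there is the unique short simple root (B_3), and {alpha_1, alpha_2, alpha_3, alpha_4, alpha_7} form a chain of 5 nodes with a double edge at one end; the terminal node there is the unique long simple root (C_5). A semisimple Lie algebra decomposes uniquely as the direct sum of simple ideals, one per connected component of its Dynkin diagram, so g ≅ B_3 ⊕ C_5 (dimension 21 + 55 = 76).

B_3 (so(7)) ⊕ C_5 (sp(10))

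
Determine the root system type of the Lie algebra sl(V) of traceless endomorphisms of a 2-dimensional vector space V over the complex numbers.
type A_1

This is sl(2), which has dimension 2^2 - 1 = 3 and rank 2 - 1 = 1 (a Cartan subalgebra is the diagonal traceless matrices). In the classification of classical Lie algebras, the special linear algebra sl(n+1) has type A_n; here n = 1, so the Dynkin diagram is a chain of 1 nodes with single edges (A_1). Hence the type is A_1.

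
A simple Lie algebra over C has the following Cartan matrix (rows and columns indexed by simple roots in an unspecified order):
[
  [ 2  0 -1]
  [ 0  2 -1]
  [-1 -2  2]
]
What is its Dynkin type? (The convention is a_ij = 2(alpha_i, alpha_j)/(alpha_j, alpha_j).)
The matrix has rank 3 with 2's on the diagonal. Reading the off-diagonal entries as Dynkin edges (a single edge where a_ij = a_ji = -1; a double or triple edge where a_ij * a_ji = 2 or 3), the diagram is a chain of 3 nodes with a double edge at one end; the terminal node there is the unique short simple root (B_3). One simple-root ordering that puts it in standard form is (alpha_1, alpha_3, alpha_2). So the algebra is type B_3, i.e. so(7).

B_3 (so(7))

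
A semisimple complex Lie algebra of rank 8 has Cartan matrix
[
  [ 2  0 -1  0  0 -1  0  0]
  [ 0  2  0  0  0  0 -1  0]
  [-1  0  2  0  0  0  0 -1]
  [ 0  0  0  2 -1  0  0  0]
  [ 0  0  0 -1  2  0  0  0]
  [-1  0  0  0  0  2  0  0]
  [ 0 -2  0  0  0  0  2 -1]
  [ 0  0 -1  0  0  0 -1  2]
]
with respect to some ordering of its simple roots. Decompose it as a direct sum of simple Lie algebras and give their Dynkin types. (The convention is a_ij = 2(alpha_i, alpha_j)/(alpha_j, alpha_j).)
The diagram associated to this matrix has two connected components: the simple roots {alpha_4, alpha_5} form a chain of 2 nodes with single edges (A_2), and {alpha_1, alpha_2, alpha_3, alpha_6, alpha_7, alpha_8} form a chain of 6 nodes with a double edge at one end; the terminal node there is the unique short simple root (B_6). A semisimple Lie algebra decomposes uniquely as the direct sum of simple ideals, one per connected component of its Dynkin diagram, so g ≅ A_2 ⊕ B_6 (dimension 8 + 78 = 86).

A_2 (sl(3)) + B_6 (so(13))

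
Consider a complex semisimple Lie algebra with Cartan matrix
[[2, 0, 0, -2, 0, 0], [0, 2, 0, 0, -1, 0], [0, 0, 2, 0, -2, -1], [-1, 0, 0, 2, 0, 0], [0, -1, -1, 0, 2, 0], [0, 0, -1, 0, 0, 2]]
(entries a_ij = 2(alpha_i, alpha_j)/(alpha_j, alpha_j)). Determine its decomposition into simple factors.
The diagram associated to this matrix has two connected components: the simple roots {alpha_1, alpha_4} form a chain of 2 nodes with a double edge at one end; the terminal node there is the unique short simple root (B_2), and {alpha_2, alpha_3, alpha_5, alpha_6} form a chain of 4 nodes with a double edge between the middle two (F_4). A semisimple Lie algebra decomposes uniquely as the direct sum of simple ideals, one per connected component of its Dynkin diagram, so g ≅ B_2 ⊕ F_4 (dimension 10 + 52 = 62).

type B_2 + type F_4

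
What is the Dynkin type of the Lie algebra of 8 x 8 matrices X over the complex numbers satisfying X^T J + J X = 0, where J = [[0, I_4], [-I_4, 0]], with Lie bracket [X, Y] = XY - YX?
This is sp(8), which has dimension 8(8+1)/2 = 36 and rank 8/2 = 4. In the classification of classical Lie algebras, the symplectic algebra sp(2n) has type C_n; here n = 4, so the Dynkin diagram is a chain of 4 nodes with a double edge at one end; the terminal node there is the unique long simple root (C_4). Hence the type is C_4.

C_4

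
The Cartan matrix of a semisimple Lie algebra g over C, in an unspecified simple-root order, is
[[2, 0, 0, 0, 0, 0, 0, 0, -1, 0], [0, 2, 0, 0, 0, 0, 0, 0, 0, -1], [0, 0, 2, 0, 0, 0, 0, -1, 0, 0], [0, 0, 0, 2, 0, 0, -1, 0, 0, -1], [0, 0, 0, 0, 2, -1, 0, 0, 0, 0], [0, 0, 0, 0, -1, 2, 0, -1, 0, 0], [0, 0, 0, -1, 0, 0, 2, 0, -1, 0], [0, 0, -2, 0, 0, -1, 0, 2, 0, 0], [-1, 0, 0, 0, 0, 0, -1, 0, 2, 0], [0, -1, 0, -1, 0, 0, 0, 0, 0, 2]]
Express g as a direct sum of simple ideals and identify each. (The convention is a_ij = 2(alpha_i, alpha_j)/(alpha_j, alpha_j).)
The diagram associated to this matrix has two connected components: the simple roots {alpha_1, alpha_2, alpha_4, alpha_7, alpha_9, alpha_10} form a chain of 6 nodes with single edges (A_6), and {alpha_3, alpha_5, alpha_6, alpha_8} form a chain of 4 nodes with a double edge at one end; the terminal node there is the unique short simple root (B_4). A semisimple Lie algebra decomposes uniquely as the direct sum of simple ideals, one per connected component of its Dynkin diagram, so g ≅ A_6 ⊕ B_4 (dimension 48 + 36 = 84).

type A_6 + type B_4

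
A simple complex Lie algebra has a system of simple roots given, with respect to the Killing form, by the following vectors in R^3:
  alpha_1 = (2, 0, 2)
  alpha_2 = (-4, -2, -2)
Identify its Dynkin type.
G2

Compute the Cartan integers a_ij = 2(alpha_i, alpha_j)/(alpha_j, alpha_j); the resulting 2x2 Cartan matrix is
[[2, -1], [-3, 2]].
The roots have two lengths (squared-length ratio 3:1); the short ones are alpha_{1}. The associated Dynkin diagram is two nodes joined by a triple edge (G_2), so the type is G_2.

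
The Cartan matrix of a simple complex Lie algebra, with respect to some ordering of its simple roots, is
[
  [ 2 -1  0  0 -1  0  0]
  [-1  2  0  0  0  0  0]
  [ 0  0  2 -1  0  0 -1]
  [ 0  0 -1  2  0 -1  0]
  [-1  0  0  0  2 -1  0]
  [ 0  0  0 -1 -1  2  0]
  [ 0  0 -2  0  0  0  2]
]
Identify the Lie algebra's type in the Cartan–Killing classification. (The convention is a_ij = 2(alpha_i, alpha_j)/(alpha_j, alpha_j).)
C7

The matrix has rank 7 with 2's on the diagonal. Reading the off-diagonal entries as Dynkin edges (a single edge where a_ij = a_ji = -1; a double or triple edge where a_ij * a_ji = 2 or 3), the diagram is a chain of 7 nodes with a double edge at one end; the terminal node there is the unique long simple root (C_7). One simple-root ordering that puts it in standard form is (alpha_2, alpha_1, alpha_5, alpha_6, alpha_4, alpha_3, alpha_7). So the algebra is type C_7, i.e. sp(14).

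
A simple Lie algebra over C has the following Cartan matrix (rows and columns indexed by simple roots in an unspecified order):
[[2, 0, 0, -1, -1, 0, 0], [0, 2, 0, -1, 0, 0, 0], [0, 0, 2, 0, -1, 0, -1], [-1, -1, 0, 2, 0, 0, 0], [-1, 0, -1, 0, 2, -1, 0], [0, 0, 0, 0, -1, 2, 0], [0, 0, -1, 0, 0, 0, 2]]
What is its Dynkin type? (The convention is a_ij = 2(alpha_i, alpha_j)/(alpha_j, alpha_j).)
E_7

The matrix has rank 7 with 2's on the diagonal. Reading the off-diagonal entries as Dynkin edges (a single edge where a_ij = a_ji = -1; a double or triple edge where a_ij * a_ji = 2 or 3), the diagram is a chain of 6 nodes with one extra node attached to the third node from one end (E_7). One simple-root ordering that puts it in standard form is (alpha_7, alpha_6, alpha_3, alpha_5, alpha_1, alpha_4, alpha_2). So the algebra is type E_7.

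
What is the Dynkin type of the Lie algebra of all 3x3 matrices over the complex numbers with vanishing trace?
type A_2

This is sl(3), which has dimension 3^2 - 1 = 8 and rank 3 - 1 = 2 (a Cartan subalgebra is the diagonal traceless matrices). In the classification of classical Lie algebras, the special linear algebra sl(n+1) has type A_n; here n = 2, so the Dynkin diagram is a chain of 2 nodes with single edges (A_2). Hence the type is A_2.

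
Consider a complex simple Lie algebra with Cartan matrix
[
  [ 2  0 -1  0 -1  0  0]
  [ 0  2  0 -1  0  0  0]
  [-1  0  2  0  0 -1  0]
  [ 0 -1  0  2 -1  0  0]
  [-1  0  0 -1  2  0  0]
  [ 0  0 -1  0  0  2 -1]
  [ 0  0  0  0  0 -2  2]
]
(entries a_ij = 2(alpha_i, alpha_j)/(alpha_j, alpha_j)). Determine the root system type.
C_7

The matrix has rank 7 with 2's on the diagonal. Reading the off-diagonal entries as Dynkin edges (a single edge where a_ij = a_ji = -1; a double or triple edge where a_ij * a_ji = 2 or 3), the diagram is a chain of 7 nodes with a double edge at one end; the terminal node there is the unique long simple root (C_7). One simple-root ordering that puts it in standard form is (alpha_2, alpha_4, alpha_5, alpha_1, alpha_3, alpha_6, alpha_7). So the algebra is type C_7, i.e. sp(14).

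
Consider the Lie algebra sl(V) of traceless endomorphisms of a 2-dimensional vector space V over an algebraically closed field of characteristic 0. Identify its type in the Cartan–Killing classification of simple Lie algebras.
This is sl(2), which has dimension 2^2 - 1 = 3 and rank 2 - 1 = 1 (a Cartan subalgebra is the diagonal traceless matrices). In the classification of classical Lie algebras, the special linear algebra sl(n+1) has type A_n; here n = 1, so the Dynkin diagram is a chain of 1 nodes with single edges (A_1). Hence the type is A_1.

type A_1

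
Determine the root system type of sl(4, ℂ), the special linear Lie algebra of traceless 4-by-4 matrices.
type A_3

This is sl(4), which has dimension 4^2 - 1 = 15 and rank 4 - 1 = 3 (a Cartan subalgebra is the diagonal traceless matrices). In the classification of classical Lie algebras, the special linear algebra sl(n+1) has type A_n; here n = 3, so the Dynkin diagram is a chain of 3 nodes with single edges (A_3). Hence the type is A_3.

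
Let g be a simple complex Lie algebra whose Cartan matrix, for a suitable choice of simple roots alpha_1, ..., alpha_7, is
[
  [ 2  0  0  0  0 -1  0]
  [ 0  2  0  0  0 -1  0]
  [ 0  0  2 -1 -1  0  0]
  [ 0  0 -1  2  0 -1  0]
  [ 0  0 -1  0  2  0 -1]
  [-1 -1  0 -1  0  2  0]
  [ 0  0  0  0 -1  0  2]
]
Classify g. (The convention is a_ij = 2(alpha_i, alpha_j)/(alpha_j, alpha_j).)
The matrix has rank 7 with 2's on the diagonal. Reading the off-diagonal entries as Dynkin edges (a single edge where a_ij = a_ji = -1; a double or triple edge where a_ij * a_ji = 2 or 3), the diagram is a chain of 5 nodes with a fork of two nodes at one end (D_7). One simple-root ordering that puts it in standard form is (alpha_7, alpha_5, alpha_3, alpha_4, alpha_6, alpha_2, alpha_1). So the algebra is type D_7, i.e. so(14).

D_7 (so(14))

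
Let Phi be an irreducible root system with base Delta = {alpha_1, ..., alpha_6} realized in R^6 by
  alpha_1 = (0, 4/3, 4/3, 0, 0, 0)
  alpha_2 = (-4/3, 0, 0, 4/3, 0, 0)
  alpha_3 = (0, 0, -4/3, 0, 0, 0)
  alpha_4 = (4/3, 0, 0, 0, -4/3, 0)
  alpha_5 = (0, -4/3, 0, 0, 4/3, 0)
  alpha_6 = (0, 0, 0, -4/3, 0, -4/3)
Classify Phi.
Compute the Cartan integers a_ij = 2(alpha_i, alpha_j)/(alpha_j, alpha_j); the resulting 6x6 Cartan matrix is
[[2, 0, -2, 0, -1, 0], [0, 2, 0, -1, 0, -1], [-1, 0, 2, 0, 0, 0], [0, -1, 0, 2, -1, 0], [-1, 0, 0, -1, 2, 0], [0, -1, 0, 0, 0, 2]].
The roots have two lengths (squared-length ratio 2:1); the short ones are alpha_{3}. The associated Dynkin diagram is a chain of 6 nodes with a double edge at one end; the terminal node there is the unique short simple root (B_6), so the type is B_6 (the algebra so(13)).

B_6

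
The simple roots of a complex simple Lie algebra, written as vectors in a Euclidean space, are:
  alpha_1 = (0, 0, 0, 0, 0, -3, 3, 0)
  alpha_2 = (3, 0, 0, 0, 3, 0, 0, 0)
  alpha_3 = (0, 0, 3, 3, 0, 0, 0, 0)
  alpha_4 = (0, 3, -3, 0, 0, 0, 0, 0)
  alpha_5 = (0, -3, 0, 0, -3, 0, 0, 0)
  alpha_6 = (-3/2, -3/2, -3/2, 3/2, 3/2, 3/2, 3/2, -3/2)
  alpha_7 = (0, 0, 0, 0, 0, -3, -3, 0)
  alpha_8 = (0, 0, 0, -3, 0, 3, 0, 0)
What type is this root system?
Compute the Cartan integers a_ij = 2(alpha_i, alpha_j)/(alpha_j, alpha_j); the resulting 8x8 Cartan matrix is
[[2, 0, 0, 0, 0, 0, 0, -1], [0, 2, 0, 0, -1, 0, 0, 0], [0, 0, 2, -1, 0, 0, 0, -1], [0, 0, -1, 2, -1, 0, 0, 0], [0, -1, 0, -1, 2, 0, 0, 0], [0, 0, 0, 0, 0, 2, -1, 0], [0, 0, 0, 0, 0, -1, 2, -1], [-1, 0, -1, 0, 0, 0, -1, 2]].
All simple roots have the same length, so the diagram is simply laced. The associated Dynkin diagram is a chain of 7 nodes with one extra node attached to the third node from one end (E_8), so the type is E_8.

E8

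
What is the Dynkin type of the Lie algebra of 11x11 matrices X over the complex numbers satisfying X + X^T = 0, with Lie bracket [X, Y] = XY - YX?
B_5 (so(11))

This is so(11) with 11 odd, which has dimension 11(11-1)/2 = 55 and rank (11-1)/2 = 5. In the classification of classical Lie algebras, the orthogonal algebra so(2n+1) in an odd number of variables has type B_n; here n = 5, so the Dynkin diagram is a chain of 5 nodes with a double edge at one end; the terminal node there is the unique short simple root (B_5). Hence the type is B_5.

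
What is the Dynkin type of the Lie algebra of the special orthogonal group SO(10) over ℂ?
D5

This is so(10) with 10 even, which has dimension 10(10-1)/2 = 45 and rank 10/2 = 5. In the classification of classical Lie algebras, the orthogonal algebra so(2n) in an even number of variables has type D_n; here n = 5, so the Dynkin diagram is a chain of 3 nodes with a fork of two nodes at one end (D_5). Hence the type is D_5.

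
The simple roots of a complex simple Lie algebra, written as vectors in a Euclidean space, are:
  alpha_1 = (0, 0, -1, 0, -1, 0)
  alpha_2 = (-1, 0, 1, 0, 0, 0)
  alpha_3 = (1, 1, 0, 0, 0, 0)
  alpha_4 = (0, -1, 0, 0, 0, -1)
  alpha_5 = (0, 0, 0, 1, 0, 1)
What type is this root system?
Compute the Cartan integers a_ij = 2(alpha_i, alpha_j)/(alpha_j, alpha_j); the resulting 5x5 Cartan matrix is
[[2, -1, 0, 0, 0], [-1, 2, -1, 0, 0], [0, -1, 2, -1, 0], [0, 0, -1, 2, -1], [0, 0, 0, -1, 2]].
All simple roots have the same length, so the diagram is simply laced. The associated Dynkin diagram is a chain of 5 nodes with single edges (A_5), so the type is A_5 (the algebra sl(6)).

A5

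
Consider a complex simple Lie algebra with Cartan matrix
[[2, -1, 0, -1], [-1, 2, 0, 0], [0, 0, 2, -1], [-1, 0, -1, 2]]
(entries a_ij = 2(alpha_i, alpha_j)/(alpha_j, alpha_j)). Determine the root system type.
The matrix has rank 4 with 2's on the diagonal. Reading the off-diagonal entries as Dynkin edges (a single edge where a_ij = a_ji = -1; a double or triple edge where a_ij * a_ji = 2 or 3), the diagram is a chain of 4 nodes with single edges (A_4). One simple-root ordering that puts it in standard form is (alpha_2, alpha_1, alpha_4, alpha_3). So the algebra is type A_4, i.e. sl(5).

A4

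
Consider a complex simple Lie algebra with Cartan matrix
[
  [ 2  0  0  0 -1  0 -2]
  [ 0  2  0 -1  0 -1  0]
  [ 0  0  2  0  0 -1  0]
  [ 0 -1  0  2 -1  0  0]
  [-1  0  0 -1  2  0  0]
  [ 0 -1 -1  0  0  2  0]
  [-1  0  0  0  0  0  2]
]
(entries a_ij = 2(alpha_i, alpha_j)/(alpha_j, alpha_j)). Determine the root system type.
The matrix has rank 7 with 2's on the diagonal. Reading the off-diagonal entries as Dynkin edges (a single edge where a_ij = a_ji = -1; a double or triple edge where a_ij * a_ji = 2 or 3), the diagram is a chain of 7 nodes with a double edge at one end; the terminal node there is the unique short simple root (B_7). One simple-root ordering that puts it in standard form is (alpha_3, alpha_6, alpha_2, alpha_4, alpha_5, alpha_1, alpha_7). So the algebra is type B_7, i.e. so(15).

B7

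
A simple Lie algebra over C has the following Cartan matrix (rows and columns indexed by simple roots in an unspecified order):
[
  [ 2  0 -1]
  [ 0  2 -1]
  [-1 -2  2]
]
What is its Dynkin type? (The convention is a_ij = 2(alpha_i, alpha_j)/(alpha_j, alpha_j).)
type B_3

The matrix has rank 3 with 2's on the diagonal. Reading the off-diagonal entries as Dynkin edges (a single edge where a_ij = a_ji = -1; a double or triple edge where a_ij * a_ji = 2 or 3), the diagram is a chain of 3 nodes with a double edge at one end; the terminal node there is the unique short simple root (B_3). One simple-root ordering that puts it in standard form is (alpha_1, alpha_3, alpha_2). So the algebra is type B_3, i.e. so(7).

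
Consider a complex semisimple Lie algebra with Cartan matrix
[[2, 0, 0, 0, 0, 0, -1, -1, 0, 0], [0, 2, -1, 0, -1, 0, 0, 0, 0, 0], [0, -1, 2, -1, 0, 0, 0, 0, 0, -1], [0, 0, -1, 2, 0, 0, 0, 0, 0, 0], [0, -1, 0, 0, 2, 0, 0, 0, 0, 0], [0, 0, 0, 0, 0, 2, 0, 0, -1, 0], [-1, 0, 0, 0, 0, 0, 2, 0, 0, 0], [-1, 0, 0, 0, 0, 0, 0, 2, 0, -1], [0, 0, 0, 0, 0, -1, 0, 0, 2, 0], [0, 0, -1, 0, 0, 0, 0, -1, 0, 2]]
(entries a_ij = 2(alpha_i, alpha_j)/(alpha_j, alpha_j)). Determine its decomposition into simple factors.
type A_2 ⊕ type E_8

The diagram associated to this matrix has two connected components: the simple roots {alpha_6, alpha_9} form a chain of 2 nodes with single edges (A_2), and {alpha_1, alpha_2, alpha_3, alpha_4, alpha_5, alpha_7, alpha_8, alpha_10} form a chain of 7 nodes with one extra node attached to the third node from one end (E_8). A semisimple Lie algebra decomposes uniquely as the direct sum of simple ideals, one per connected component of its Dynkin diagram, so g ≅ A_2 ⊕ E_8 (dimension 8 + 248 = 256).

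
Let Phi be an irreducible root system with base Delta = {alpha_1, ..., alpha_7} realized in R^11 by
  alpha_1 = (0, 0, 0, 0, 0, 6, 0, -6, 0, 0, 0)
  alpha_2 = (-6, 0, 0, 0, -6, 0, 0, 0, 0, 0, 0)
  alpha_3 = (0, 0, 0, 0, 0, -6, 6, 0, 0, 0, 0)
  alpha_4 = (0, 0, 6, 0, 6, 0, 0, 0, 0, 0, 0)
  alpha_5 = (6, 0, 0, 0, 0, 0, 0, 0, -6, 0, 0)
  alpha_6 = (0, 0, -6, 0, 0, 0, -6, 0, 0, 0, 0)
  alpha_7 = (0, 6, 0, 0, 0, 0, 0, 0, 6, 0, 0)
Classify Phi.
type A_7

Compute the Cartan integers a_ij = 2(alpha_i, alpha_j)/(alpha_j, alpha_j); the resulting 7x7 Cartan matrix is
[[2, 0, -1, 0, 0, 0, 0], [0, 2, 0, -1, -1, 0, 0], [-1, 0, 2, 0, 0, -1, 0], [0, -1, 0, 2, 0, -1, 0], [0, -1, 0, 0, 2, 0, -1], [0, 0, -1, -1, 0, 2, 0], [0, 0, 0, 0, -1, 0, 2]].
All simple roots have the same length, so the diagram is simply laced. The associated Dynkin diagram is a chain of 7 nodes with single edges (A_7), so the type is A_7 (the algebra sl(8)).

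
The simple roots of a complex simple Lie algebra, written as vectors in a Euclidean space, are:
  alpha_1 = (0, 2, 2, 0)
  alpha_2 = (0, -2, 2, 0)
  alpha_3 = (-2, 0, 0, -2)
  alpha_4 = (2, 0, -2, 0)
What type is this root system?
Compute the Cartan integers a_ij = 2(alpha_i, alpha_j)/(alpha_j, alpha_j); the resulting 4x4 Cartan matrix is
[[2, 0, 0, -1], [0, 2, 0, -1], [0, 0, 2, -1], [-1, -1, -1, 2]].
All simple roots have the same length, so the diagram is simply laced. The associated Dynkin diagram is a chain of 2 nodes with a fork of two nodes at one end (D_4), so the type is D_4 (the algebra so(8)).

D_4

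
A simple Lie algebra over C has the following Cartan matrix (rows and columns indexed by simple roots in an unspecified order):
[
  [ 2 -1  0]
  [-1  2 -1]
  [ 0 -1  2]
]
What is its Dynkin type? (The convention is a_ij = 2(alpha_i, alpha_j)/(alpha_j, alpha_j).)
The matrix has rank 3 with 2's on the diagonal. Reading the off-diagonal entries as Dynkin edges (a single edge where a_ij = a_ji = -1; a double or triple edge where a_ij * a_ji = 2 or 3), the diagram is a chain of 3 nodes with single edges (A_3). One simple-root ordering that puts it in standard form is (alpha_1, alpha_2, alpha_3). So the algebra is type A_3, i.e. sl(4).

type A_3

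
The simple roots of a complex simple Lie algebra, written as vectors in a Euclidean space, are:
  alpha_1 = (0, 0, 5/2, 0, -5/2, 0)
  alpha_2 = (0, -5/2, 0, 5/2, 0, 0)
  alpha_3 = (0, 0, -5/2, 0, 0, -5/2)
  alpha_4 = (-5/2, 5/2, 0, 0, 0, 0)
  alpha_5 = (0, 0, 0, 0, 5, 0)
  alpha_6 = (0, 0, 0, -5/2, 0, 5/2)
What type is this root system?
Compute the Cartan integers a_ij = 2(alpha_i, alpha_j)/(alpha_j, alpha_j); the resulting 6x6 Cartan matrix is
[[2, 0, -1, 0, -1, 0], [0, 2, 0, -1, 0, -1], [-1, 0, 2, 0, 0, -1], [0, -1, 0, 2, 0, 0], [-2, 0, 0, 0, 2, 0], [0, -1, -1, 0, 0, 2]].
The roots have two lengths (squared-length ratio 2:1); the short ones are alpha_{1,2,3,4,6}. The associated Dynkin diagram is a chain of 6 nodes with a double edge at one end; the terminal node there is the unique long simple root (C_6), so the type is C_6 (the algebra sp(12)).

type C_6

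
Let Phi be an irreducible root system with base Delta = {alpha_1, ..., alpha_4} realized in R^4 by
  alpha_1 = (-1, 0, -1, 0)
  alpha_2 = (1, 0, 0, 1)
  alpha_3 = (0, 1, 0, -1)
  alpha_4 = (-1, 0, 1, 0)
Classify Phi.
D_4 (so(8))

Compute the Cartan integers a_ij = 2(alpha_i, alpha_j)/(alpha_j, alpha_j); the resulting 4x4 Cartan matrix is
[[2, -1, 0, 0], [-1, 2, -1, -1], [0, -1, 2, 0], [0, -1, 0, 2]].
All simple roots have the same length, so the diagram is simply laced. The associated Dynkin diagram is a chain of 2 nodes with a fork of two nodes at one end (D_4), so the type is D_4 (the algebra so(8)).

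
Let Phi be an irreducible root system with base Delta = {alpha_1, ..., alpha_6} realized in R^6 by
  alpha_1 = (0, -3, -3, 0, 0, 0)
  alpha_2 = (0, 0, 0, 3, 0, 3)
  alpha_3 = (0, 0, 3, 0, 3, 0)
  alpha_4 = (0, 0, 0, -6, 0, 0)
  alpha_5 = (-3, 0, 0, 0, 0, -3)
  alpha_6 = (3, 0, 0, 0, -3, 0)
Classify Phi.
C_6

Compute the Cartan integers a_ij = 2(alpha_i, alpha_j)/(alpha_j, alpha_j); the resulting 6x6 Cartan matrix is
[[2, 0, -1, 0, 0, 0], [0, 2, 0, -1, -1, 0], [-1, 0, 2, 0, 0, -1], [0, -2, 0, 2, 0, 0], [0, -1, 0, 0, 2, -1], [0, 0, -1, 0, -1, 2]].
The roots have two lengths (squared-length ratio 2:1); the short ones are alpha_{1,2,3,5,6}. The associated Dynkin diagram is a chain of 6 nodes with a double edge at one end; the terminal node there is the unique long simple root (C_6), so the type is C_6 (the algebra sp(12)).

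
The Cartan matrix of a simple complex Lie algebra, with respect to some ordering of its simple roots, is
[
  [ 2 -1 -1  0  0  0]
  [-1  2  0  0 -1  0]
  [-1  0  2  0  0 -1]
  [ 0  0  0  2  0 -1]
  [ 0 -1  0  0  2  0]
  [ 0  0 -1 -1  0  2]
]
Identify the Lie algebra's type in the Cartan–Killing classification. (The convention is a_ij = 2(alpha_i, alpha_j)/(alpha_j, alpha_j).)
A_6

The matrix has rank 6 with 2's on the diagonal. Reading the off-diagonal entries as Dynkin edges (a single edge where a_ij = a_ji = -1; a double or triple edge where a_ij * a_ji = 2 or 3), the diagram is a chain of 6 nodes with single edges (A_6). One simple-root ordering that puts it in standard form is (alpha_5, alpha_2, alpha_1, alpha_3, alpha_6, alpha_4). So the algebra is type A_6, i.e. sl(7).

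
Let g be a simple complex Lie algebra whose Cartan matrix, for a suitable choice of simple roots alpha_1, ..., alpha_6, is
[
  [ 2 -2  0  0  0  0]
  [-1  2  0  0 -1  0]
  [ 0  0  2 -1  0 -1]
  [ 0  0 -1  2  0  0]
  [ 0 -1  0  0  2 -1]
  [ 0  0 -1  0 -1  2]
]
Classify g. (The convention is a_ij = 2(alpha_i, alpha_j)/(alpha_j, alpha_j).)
The matrix has rank 6 with 2's on the diagonal. Reading the off-diagonal entries as Dynkin edges (a single edge where a_ij = a_ji = -1; a double or triple edge where a_ij * a_ji = 2 or 3), the diagram is a chain of 6 nodes with a double edge at one end; the terminal node there is the unique long simple root (C_6). One simple-root ordering that puts it in standard form is (alpha_4, alpha_3, alpha_6, alpha_5, alpha_2, alpha_1). So the algebra is type C_6, i.e. sp(12).

C_6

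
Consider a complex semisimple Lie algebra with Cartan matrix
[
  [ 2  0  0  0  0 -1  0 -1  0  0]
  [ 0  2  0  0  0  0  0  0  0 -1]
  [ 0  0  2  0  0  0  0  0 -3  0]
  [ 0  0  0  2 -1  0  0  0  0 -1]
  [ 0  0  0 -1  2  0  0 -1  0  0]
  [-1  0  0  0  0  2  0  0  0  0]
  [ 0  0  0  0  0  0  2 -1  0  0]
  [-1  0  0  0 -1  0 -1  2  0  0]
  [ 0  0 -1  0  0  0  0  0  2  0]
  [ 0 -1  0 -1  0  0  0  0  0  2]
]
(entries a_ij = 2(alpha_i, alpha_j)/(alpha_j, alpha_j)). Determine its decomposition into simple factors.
The diagram associated to this matrix has two connected components: the simple roots {alpha_1, alpha_2, alpha_4, alpha_5, alpha_6, alpha_7, alpha_8, alpha_10} form a chain of 7 nodes with one extra node attached to the third node from one end (E_8), and {alpha_3, alpha_9} form two nodes joined by a triple edge (G_2). A semisimple Lie algebra decomposes uniquely as the direct sum of simple ideals, one per connected component of its Dynkin diagram, so g ≅ E_8 ⊕ G_2 (dimension 248 + 14 = 262).

E_8 ⊕ G_2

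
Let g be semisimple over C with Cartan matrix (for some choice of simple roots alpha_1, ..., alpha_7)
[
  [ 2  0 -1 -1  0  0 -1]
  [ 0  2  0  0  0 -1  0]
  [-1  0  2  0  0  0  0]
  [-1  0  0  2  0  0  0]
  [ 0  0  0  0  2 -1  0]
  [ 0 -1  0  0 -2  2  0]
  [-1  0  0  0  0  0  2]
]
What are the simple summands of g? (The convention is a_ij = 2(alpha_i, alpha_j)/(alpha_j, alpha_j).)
B3 + D4

The diagram associated to this matrix has two connected components: the simple roots {alpha_2, alpha_5, alpha_6} form a chain of 3 nodes with a double edge at one end; the terminal node there is the unique short simple root (B_3), and {alpha_1, alpha_3, alpha_4, alpha_7} form a chain of 2 nodes with a fork of two nodes at one end (D_4). A semisimple Lie algebra decomposes uniquely as the direct sum of simple ideals, one per connected component of its Dynkin diagram, so g ≅ B_3 ⊕ D_4 (dimension 21 + 28 = 49).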